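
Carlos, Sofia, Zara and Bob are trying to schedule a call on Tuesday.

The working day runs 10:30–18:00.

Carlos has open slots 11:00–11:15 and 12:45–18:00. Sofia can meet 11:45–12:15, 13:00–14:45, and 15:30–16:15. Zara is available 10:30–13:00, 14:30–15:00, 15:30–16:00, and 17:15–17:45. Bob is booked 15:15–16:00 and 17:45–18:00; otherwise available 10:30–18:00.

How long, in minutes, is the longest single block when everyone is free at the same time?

15 minutes

Bob free within 10:30–18:00: 10:30–15:15, 16:00–17:45.
Carlos ∩ Sofia: 13:00–14:45, 15:30–16:15.
Carlos ∩ Sofia ∩ Zara: 14:30–14:45, 15:30–16:00.
Carlos ∩ Sofia ∩ Zara ∩ Bob: 14:30–14:45.
Single common window of 15 minutes.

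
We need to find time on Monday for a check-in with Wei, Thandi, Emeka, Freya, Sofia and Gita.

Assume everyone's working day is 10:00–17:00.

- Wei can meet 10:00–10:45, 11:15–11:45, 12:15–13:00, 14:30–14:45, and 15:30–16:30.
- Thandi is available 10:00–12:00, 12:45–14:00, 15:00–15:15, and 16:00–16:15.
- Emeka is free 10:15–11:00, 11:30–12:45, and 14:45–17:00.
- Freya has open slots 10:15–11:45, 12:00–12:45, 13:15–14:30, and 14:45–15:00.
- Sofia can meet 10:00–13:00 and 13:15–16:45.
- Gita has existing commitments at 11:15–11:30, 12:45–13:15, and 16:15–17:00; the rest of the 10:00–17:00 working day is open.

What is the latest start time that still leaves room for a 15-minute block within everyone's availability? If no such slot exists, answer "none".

11:30

Gita free within 10:00–17:00: 10:00–11:15, 11:30–12:45, 13:15–16:15.
Wei ∩ Thandi: 10:00–10:45, 11:15–11:45, 12:45–13:00, 16:00–16:15.
Wei ∩ Thandi ∩ Emeka: 10:15–10:45, 11:30–11:45, 16:00–16:15.
Wei ∩ Thandi ∩ Emeka ∩ Freya: 10:15–10:45, 11:30–11:45.
Wei ∩ Thandi ∩ Emeka ∩ Freya ∩ Sofia: 10:15–10:45, 11:30–11:45.
Wei ∩ Thandi ∩ Emeka ∩ Freya ∩ Sofia ∩ Gita: 10:15–10:45, 11:30–11:45.
Windows ≥ 15 min: 10:15–10:45, 11:30–11:45.
Latest start in the last window 11:30–11:45 is 11:45 − 15 min = 11:30.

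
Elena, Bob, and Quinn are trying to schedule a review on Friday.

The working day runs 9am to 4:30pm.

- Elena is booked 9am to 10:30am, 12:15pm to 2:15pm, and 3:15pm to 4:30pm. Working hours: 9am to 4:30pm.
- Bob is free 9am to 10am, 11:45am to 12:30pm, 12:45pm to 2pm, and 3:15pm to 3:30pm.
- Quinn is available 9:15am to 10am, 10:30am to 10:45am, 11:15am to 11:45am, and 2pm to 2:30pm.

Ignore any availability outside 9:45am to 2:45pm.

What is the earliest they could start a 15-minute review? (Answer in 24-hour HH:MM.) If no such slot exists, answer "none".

none

Elena free within 09:00–16:30: 10:30–12:15, 14:15–15:15.
Elena ∩ Bob: 11:45–12:15.
Elena ∩ Bob ∩ Quinn: (none).
Restricted to 09:45–14:45: (none).
Windows ≥ 15 min: (none).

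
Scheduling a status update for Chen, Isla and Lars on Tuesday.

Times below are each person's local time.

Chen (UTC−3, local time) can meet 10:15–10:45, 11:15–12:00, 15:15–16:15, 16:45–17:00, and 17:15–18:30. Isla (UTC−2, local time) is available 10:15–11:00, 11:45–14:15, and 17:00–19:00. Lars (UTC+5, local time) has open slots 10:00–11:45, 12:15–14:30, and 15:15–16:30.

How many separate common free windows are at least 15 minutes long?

Chen → UTC: 13:15–13:45, 14:15–15:00, 18:15–19:15, 19:45–20:00, 20:15–21:30.
Isla → UTC: 12:15–13:00, 13:45–16:15, 19:00–21:00.
Lars → UTC: 05:00–06:45, 07:15–09:30, 10:15–11:30.
Chen ∩ Isla: 14:15–15:00, 19:00–19:15, 19:45–20:00, 20:15–21:00.
Chen ∩ Isla ∩ Lars: (none).
Windows ≥ 15 min: (none).
That's 0 windows.

0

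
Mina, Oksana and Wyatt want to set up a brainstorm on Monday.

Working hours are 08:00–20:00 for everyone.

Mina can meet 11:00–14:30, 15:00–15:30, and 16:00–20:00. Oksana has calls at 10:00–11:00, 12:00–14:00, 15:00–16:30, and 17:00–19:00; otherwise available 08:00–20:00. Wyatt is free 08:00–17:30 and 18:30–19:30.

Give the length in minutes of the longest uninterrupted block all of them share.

60 minutes

Oksana free within 08:00–20:00: 08:00–10:00, 11:00–12:00, 14:00–15:00, 16:30–17:00, 19:00–20:00.
Mina ∩ Oksana: 11:00–12:00, 14:00–14:30, 16:30–17:00, 19:00–20:00.
Mina ∩ Oksana ∩ Wyatt: 11:00–12:00, 14:00–14:30, 16:30–17:00, 19:00–19:30.
Common window lengths: 60, 30, 30, 30 min; longest is 60.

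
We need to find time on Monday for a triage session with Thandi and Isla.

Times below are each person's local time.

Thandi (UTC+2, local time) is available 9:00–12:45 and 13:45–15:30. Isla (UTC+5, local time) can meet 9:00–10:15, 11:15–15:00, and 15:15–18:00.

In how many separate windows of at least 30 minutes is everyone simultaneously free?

Thandi → UTC: 07:00–10:45, 11:45–13:30.
Isla → UTC: 04:00–05:15, 06:15–10:00, 10:15–13:00.
Thandi ∩ Isla: 07:00–10:00, 10:15–10:45, 11:45–13:00.
Windows ≥ 30 min: 07:00–10:00, 10:15–10:45, 11:45–13:00.
That's 3 windows.

3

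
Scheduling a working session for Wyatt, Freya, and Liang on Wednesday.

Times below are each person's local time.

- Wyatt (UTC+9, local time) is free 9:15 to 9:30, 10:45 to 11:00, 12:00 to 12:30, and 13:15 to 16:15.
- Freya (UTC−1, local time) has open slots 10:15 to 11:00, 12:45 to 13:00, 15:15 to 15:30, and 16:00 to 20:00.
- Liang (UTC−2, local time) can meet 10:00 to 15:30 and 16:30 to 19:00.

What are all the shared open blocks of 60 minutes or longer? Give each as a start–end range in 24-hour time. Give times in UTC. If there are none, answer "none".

none

Wyatt → UTC: 00:15–00:30, 01:45–02:00, 03:00–03:30, 04:15–07:15.
Freya → UTC: 11:15–12:00, 13:45–14:00, 16:15–16:30, 17:00–21:00.
Liang → UTC: 12:00–17:30, 18:30–21:00.
Wyatt ∩ Freya: (none).
Wyatt ∩ Freya ∩ Liang: (none).
Windows ≥ 60 min: (none).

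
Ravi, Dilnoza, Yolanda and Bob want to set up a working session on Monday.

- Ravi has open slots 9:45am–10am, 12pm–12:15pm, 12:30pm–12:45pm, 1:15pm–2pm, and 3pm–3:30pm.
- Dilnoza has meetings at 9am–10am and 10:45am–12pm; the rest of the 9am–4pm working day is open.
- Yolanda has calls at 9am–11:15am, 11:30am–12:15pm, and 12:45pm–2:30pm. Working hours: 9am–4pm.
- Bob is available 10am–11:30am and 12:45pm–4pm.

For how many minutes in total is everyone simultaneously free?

30 minutes

Dilnoza free within 09:00–16:00: 10:00–10:45, 12:00–16:00.
Yolanda free within 09:00–16:00: 11:15–11:30, 12:15–12:45, 14:30–16:00.
Ravi ∩ Dilnoza: 12:00–12:15, 12:30–12:45, 13:15–14:00, 15:00–15:30.
Ravi ∩ Dilnoza ∩ Yolanda: 12:30–12:45, 15:00–15:30.
Ravi ∩ Dilnoza ∩ Yolanda ∩ Bob: 15:00–15:30.
Total common minutes: 30.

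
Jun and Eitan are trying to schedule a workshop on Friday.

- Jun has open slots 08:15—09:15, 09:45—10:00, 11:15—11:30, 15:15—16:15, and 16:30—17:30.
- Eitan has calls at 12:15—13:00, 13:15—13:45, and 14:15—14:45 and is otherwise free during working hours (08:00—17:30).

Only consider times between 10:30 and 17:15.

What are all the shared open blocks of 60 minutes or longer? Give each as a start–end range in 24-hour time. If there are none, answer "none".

15:15–16:15

Eitan free within 08:00–17:30: 08:00–12:15, 13:00–13:15, 13:45–14:15, 14:45–17:30.
Jun ∩ Eitan: 08:15–09:15, 09:45–10:00, 11:15–11:30, 15:15–16:15, 16:30–17:30.
Restricted to 10:30–17:15: 11:15–11:30, 15:15–16:15, 16:30–17:15.
Windows ≥ 60 min: 15:15–16:15.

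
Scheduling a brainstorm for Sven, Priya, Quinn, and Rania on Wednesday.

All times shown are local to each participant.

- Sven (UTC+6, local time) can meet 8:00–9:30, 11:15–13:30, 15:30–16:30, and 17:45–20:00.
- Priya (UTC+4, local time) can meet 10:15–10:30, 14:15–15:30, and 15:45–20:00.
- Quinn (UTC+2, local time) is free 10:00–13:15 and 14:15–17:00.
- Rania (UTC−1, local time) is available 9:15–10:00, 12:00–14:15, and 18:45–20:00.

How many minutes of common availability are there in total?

Sven → UTC: 02:00–03:30, 05:15–07:30, 09:30–10:30, 11:45–14:00.
Priya → UTC: 06:15–06:30, 10:15–11:30, 11:45–16:00.
Quinn → UTC: 08:00–11:15, 12:15–15:00.
Rania → UTC: 10:15–11:00, 13:00–15:15, 19:45–21:00.
Sven ∩ Priya: 06:15–06:30, 10:15–10:30, 11:45–14:00.
Sven ∩ Priya ∩ Quinn: 10:15–10:30, 12:15–14:00.
Sven ∩ Priya ∩ Quinn ∩ Rania: 10:15–10:30, 13:00–14:00.
Total common minutes: 15 + 60 = 75.

75 minutes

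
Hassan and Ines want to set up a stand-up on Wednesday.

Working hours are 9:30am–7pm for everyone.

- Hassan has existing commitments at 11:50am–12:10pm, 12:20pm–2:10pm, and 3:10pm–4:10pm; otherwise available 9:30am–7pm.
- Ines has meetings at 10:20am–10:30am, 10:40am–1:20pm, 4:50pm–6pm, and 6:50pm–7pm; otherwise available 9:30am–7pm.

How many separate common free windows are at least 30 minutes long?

4

Hassan free within 09:30–19:00: 09:30–11:50, 12:10–12:20, 14:10–15:10, 16:10–19:00.
Ines free within 09:30–19:00: 09:30–10:20, 10:30–10:40, 13:20–16:50, 18:00–18:50.
Hassan ∩ Ines: 09:30–10:20, 10:30–10:40, 14:10–15:10, 16:10–16:50, 18:00–18:50.
Windows ≥ 30 min: 09:30–10:20, 14:10–15:10, 16:10–16:50, 18:00–18:50.
That's 4 windows.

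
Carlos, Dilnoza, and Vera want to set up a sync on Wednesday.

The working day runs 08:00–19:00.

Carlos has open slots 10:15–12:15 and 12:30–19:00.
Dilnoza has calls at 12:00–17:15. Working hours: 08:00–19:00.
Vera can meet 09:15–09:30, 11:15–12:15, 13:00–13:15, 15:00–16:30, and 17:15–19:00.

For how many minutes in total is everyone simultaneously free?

150 minutes

Dilnoza free within 08:00–19:00: 08:00–12:00, 17:15–19:00.
Carlos ∩ Dilnoza: 10:15–12:00, 17:15–19:00.
Carlos ∩ Dilnoza ∩ Vera: 11:15–12:00, 17:15–19:00.
Total common minutes: 45 + 105 = 150.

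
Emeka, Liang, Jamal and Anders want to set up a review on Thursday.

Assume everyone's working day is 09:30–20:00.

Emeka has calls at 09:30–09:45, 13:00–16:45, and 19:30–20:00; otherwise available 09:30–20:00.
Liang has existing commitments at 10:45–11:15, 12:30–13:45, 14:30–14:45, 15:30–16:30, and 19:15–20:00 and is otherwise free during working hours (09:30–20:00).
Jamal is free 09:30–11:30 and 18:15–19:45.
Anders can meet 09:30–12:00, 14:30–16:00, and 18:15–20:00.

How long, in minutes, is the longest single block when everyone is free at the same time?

Emeka free within 09:30–20:00: 09:45–13:00, 16:45–19:30.
Liang free within 09:30–20:00: 09:30–10:45, 11:15–12:30, 13:45–14:30, 14:45–15:30, 16:30–19:15.
Emeka ∩ Liang: 09:45–10:45, 11:15–12:30, 16:45–19:15.
Emeka ∩ Liang ∩ Jamal: 09:45–10:45, 11:15–11:30, 18:15–19:15.
Emeka ∩ Liang ∩ Jamal ∩ Anders: 09:45–10:45, 11:15–11:30, 18:15–19:15.
Common window lengths: 60, 15, 60 min; longest is 60.

60 minutes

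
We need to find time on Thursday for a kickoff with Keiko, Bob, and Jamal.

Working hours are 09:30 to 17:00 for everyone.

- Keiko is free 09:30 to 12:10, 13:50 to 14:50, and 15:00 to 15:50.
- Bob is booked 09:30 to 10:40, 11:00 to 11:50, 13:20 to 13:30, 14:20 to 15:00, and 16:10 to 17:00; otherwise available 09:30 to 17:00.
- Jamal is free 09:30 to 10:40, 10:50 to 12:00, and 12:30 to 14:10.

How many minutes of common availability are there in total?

40 minutes

Bob free within 09:30–17:00: 10:40–11:00, 11:50–13:20, 13:30–14:20, 15:00–16:10.
Keiko ∩ Bob: 10:40–11:00, 11:50–12:10, 13:50–14:20, 15:00–15:50.
Keiko ∩ Bob ∩ Jamal: 10:50–11:00, 11:50–12:00, 13:50–14:10.
Total common minutes: 10 + 10 + 20 = 40.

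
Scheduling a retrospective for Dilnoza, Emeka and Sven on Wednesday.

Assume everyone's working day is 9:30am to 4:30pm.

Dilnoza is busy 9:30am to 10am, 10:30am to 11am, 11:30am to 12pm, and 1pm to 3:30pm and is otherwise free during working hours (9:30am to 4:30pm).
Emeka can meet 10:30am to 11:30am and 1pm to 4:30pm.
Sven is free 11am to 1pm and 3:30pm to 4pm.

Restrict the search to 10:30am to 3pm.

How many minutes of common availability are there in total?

30 minutes

Dilnoza free within 09:30–16:30: 10:00–10:30, 11:00–11:30, 12:00–13:00, 15:30–16:30.
Dilnoza ∩ Emeka: 11:00–11:30, 15:30–16:30.
Dilnoza ∩ Emeka ∩ Sven: 11:00–11:30, 15:30–16:00.
Restricted to 10:30–15:00: 11:00–11:30.
Total common minutes: 30.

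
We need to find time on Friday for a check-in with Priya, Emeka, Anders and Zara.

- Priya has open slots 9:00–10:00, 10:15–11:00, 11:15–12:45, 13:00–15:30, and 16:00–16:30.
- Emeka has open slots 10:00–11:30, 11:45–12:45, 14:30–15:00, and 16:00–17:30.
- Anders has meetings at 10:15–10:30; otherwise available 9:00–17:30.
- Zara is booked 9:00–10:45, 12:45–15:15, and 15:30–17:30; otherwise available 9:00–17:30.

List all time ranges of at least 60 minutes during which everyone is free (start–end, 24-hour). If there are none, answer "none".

11:45–12:45

Anders free within 09:00–17:30: 09:00–10:15, 10:30–17:30.
Zara free within 09:00–17:30: 10:45–12:45, 15:15–15:30.
Priya ∩ Emeka: 10:15–11:00, 11:15–11:30, 11:45–12:45, 14:30–15:00, 16:00–16:30.
Priya ∩ Emeka ∩ Anders: 10:30–11:00, 11:15–11:30, 11:45–12:45, 14:30–15:00, 16:00–16:30.
Priya ∩ Emeka ∩ Anders ∩ Zara: 10:45–11:00, 11:15–11:30, 11:45–12:45.
Windows ≥ 60 min: 11:45–12:45.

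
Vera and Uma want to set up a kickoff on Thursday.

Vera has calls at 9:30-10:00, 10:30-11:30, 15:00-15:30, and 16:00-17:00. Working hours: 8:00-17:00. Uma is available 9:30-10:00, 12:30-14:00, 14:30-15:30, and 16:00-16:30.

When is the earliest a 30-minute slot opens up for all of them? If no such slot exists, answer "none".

Vera free within 08:00–17:00: 08:00–09:30, 10:00–10:30, 11:30–15:00, 15:30–16:00.
Vera ∩ Uma: 12:30–14:00, 14:30–15:00.
Windows ≥ 30 min: 12:30–14:00, 14:30–15:00.
Earliest such window starts at 12:30.

12:30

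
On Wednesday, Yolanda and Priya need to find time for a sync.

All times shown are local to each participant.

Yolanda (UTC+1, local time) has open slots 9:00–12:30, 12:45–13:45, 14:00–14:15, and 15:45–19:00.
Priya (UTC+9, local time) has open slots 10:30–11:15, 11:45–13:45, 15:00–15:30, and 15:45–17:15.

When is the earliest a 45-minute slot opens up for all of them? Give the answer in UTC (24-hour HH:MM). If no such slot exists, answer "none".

none

Yolanda → UTC: 08:00–11:30, 11:45–12:45, 13:00–13:15, 14:45–18:00.
Priya → UTC: 01:30–02:15, 02:45–04:45, 06:00–06:30, 06:45–08:15.
Yolanda ∩ Priya: 08:00–08:15.
Windows ≥ 45 min: (none).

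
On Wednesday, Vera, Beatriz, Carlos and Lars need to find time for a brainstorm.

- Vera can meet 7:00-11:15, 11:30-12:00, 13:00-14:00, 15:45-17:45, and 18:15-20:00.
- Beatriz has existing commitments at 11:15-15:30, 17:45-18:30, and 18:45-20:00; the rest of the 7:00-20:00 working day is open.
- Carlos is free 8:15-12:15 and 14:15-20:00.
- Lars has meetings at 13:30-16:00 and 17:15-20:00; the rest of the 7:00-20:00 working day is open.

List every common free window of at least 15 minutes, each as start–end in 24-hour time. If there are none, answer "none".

08:15–11:15, 16:00–17:15

Beatriz free within 07:00–20:00: 07:00–11:15, 15:30–17:45, 18:30–18:45.
Lars free within 07:00–20:00: 07:00–13:30, 16:00–17:15.
Vera ∩ Beatriz: 07:00–11:15, 15:45–17:45, 18:30–18:45.
Vera ∩ Beatriz ∩ Carlos: 08:15–11:15, 15:45–17:45, 18:30–18:45.
Vera ∩ Beatriz ∩ Carlos ∩ Lars: 08:15–11:15, 16:00–17:15.
Windows ≥ 15 min: 08:15–11:15, 16:00–17:15.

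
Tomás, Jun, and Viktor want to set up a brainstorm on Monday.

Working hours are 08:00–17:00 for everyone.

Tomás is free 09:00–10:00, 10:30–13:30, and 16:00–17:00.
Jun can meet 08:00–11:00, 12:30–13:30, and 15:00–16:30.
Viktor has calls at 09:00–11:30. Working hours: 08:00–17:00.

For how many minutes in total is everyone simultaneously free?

90 minutes

Viktor free within 08:00–17:00: 08:00–09:00, 11:30–17:00.
Tomás ∩ Jun: 09:00–10:00, 10:30–11:00, 12:30–13:30, 16:00–16:30.
Tomás ∩ Jun ∩ Viktor: 12:30–13:30, 16:00–16:30.
Total common minutes: 60 + 30 = 90.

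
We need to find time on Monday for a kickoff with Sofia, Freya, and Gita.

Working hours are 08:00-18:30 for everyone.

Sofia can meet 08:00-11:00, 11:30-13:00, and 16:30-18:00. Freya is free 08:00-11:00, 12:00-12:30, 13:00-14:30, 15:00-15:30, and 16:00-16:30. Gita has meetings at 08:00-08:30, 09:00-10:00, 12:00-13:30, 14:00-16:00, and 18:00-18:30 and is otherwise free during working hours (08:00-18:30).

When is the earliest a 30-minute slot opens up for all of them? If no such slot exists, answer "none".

08:30

Gita free within 08:00–18:30: 08:30–09:00, 10:00–12:00, 13:30–14:00, 16:00–18:00.
Sofia ∩ Freya: 08:00–11:00, 12:00–12:30.
Sofia ∩ Freya ∩ Gita: 08:30–09:00, 10:00–11:00.
Windows ≥ 30 min: 08:30–09:00, 10:00–11:00.
Earliest such window starts at 08:30.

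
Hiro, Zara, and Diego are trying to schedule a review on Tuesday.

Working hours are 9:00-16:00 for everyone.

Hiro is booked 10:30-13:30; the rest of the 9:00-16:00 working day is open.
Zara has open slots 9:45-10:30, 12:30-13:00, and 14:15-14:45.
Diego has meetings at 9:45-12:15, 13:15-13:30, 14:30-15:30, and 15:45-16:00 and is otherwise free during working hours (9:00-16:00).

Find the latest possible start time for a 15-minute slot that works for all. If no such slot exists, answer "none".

Hiro free within 09:00–16:00: 09:00–10:30, 13:30–16:00.
Diego free within 09:00–16:00: 09:00–09:45, 12:15–13:15, 13:30–14:30, 15:30–15:45.
Hiro ∩ Zara: 09:45–10:30, 14:15–14:45.
Hiro ∩ Zara ∩ Diego: 14:15–14:30.
Windows ≥ 15 min: 14:15–14:30.
Latest start in the last window 14:15–14:30 is 14:30 − 15 min = 14:15.

14:15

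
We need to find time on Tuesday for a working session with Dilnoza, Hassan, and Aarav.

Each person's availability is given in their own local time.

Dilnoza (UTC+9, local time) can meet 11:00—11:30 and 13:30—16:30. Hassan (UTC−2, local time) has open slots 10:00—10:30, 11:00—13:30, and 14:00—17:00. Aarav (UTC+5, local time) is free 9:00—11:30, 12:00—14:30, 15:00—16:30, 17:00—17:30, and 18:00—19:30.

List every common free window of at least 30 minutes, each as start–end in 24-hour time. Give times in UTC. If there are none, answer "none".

Dilnoza → UTC: 02:00–02:30, 04:30–07:30.
Hassan → UTC: 12:00–12:30, 13:00–15:30, 16:00–19:00.
Aarav → UTC: 04:00–06:30, 07:00–09:30, 10:00–11:30, 12:00–12:30, 13:00–14:30.
Dilnoza ∩ Hassan: (none).
Dilnoza ∩ Hassan ∩ Aarav: (none).
Windows ≥ 30 min: (none).

none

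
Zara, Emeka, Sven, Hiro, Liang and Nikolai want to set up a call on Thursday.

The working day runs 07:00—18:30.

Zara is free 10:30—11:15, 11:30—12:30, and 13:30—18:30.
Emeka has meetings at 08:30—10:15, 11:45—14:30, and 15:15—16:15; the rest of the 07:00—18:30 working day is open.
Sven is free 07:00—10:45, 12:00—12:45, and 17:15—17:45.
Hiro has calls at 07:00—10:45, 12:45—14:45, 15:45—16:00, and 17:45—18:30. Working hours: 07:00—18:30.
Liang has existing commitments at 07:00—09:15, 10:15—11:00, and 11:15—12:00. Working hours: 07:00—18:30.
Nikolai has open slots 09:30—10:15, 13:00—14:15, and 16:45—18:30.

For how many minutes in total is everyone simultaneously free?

30 minutes

Emeka free within 07:00–18:30: 07:00–08:30, 10:15–11:45, 14:30–15:15, 16:15–18:30.
Hiro free within 07:00–18:30: 10:45–12:45, 14:45–15:45, 16:00–17:45.
Liang free within 07:00–18:30: 09:15–10:15, 11:00–11:15, 12:00–18:30.
Zara ∩ Emeka: 10:30–11:15, 11:30–11:45, 14:30–15:15, 16:15–18:30.
Zara ∩ Emeka ∩ Sven: 10:30–10:45, 17:15–17:45.
Zara ∩ Emeka ∩ Sven ∩ Hiro: 17:15–17:45.
Zara ∩ Emeka ∩ Sven ∩ Hiro ∩ Liang: 17:15–17:45.
Zara ∩ Emeka ∩ Sven ∩ Hiro ∩ Liang ∩ Nikolai: 17:15–17:45.
Total common minutes: 30.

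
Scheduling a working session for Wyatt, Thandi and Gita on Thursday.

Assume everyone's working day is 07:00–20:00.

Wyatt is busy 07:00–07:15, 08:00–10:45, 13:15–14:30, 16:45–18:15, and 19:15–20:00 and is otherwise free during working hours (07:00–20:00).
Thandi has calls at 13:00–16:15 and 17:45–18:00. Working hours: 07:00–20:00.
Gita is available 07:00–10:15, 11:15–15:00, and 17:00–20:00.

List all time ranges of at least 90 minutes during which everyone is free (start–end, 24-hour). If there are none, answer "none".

11:15–13:00

Wyatt free within 07:00–20:00: 07:15–08:00, 10:45–13:15, 14:30–16:45, 18:15–19:15.
Thandi free within 07:00–20:00: 07:00–13:00, 16:15–17:45, 18:00–20:00.
Wyatt ∩ Thandi: 07:15–08:00, 10:45–13:00, 16:15–16:45, 18:15–19:15.
Wyatt ∩ Thandi ∩ Gita: 07:15–08:00, 11:15–13:00, 18:15–19:15.
Windows ≥ 90 min: 11:15–13:00.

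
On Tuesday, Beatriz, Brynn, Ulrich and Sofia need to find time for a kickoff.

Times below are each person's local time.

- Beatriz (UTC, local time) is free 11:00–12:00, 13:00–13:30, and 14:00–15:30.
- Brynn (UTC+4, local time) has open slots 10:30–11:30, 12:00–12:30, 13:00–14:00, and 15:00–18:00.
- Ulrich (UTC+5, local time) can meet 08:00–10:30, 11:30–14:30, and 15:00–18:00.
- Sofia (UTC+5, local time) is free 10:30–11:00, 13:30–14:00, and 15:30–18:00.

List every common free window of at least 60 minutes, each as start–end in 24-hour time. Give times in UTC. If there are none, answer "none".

11:00–12:00

Beatriz → UTC: 11:00–12:00, 13:00–13:30, 14:00–15:30.
Brynn → UTC: 06:30–07:30, 08:00–08:30, 09:00–10:00, 11:00–14:00.
Ulrich → UTC: 03:00–05:30, 06:30–09:30, 10:00–13:00.
Sofia → UTC: 05:30–06:00, 08:30–09:00, 10:30–13:00.
Beatriz ∩ Brynn: 11:00–12:00, 13:00–13:30.
Beatriz ∩ Brynn ∩ Ulrich: 11:00–12:00.
Beatriz ∩ Brynn ∩ Ulrich ∩ Sofia: 11:00–12:00.
Windows ≥ 60 min: 11:00–12:00.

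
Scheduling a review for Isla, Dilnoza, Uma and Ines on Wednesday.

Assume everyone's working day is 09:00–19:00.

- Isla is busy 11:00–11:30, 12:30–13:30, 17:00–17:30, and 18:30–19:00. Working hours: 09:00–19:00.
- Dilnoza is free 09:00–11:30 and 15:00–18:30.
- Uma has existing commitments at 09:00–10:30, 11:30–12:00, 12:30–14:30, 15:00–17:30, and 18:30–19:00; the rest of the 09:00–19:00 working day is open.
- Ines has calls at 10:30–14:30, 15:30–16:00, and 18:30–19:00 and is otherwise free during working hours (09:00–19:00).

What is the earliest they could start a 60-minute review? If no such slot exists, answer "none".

17:30

Isla free within 09:00–19:00: 09:00–11:00, 11:30–12:30, 13:30–17:00, 17:30–18:30.
Uma free within 09:00–19:00: 10:30–11:30, 12:00–12:30, 14:30–15:00, 17:30–18:30.
Ines free within 09:00–19:00: 09:00–10:30, 14:30–15:30, 16:00–18:30.
Isla ∩ Dilnoza: 09:00–11:00, 15:00–17:00, 17:30–18:30.
Isla ∩ Dilnoza ∩ Uma: 10:30–11:00, 17:30–18:30.
Isla ∩ Dilnoza ∩ Uma ∩ Ines: 17:30–18:30.
Windows ≥ 60 min: 17:30–18:30.
Earliest such window starts at 17:30.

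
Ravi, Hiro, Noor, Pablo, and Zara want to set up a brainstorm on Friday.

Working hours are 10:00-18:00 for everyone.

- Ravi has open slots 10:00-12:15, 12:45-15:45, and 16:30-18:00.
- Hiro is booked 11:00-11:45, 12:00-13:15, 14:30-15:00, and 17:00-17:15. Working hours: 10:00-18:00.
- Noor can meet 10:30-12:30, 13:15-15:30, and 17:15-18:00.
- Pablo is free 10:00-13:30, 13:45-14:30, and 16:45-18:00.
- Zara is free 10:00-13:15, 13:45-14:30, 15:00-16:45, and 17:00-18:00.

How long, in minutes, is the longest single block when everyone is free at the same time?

Hiro free within 10:00–18:00: 10:00–11:00, 11:45–12:00, 13:15–14:30, 15:00–17:00, 17:15–18:00.
Ravi ∩ Hiro: 10:00–11:00, 11:45–12:00, 13:15–14:30, 15:00–15:45, 16:30–17:00, 17:15–18:00.
Ravi ∩ Hiro ∩ Noor: 10:30–11:00, 11:45–12:00, 13:15–14:30, 15:00–15:30, 17:15–18:00.
Ravi ∩ Hiro ∩ Noor ∩ Pablo: 10:30–11:00, 11:45–12:00, 13:15–13:30, 13:45–14:30, 17:15–18:00.
Ravi ∩ Hiro ∩ Noor ∩ Pablo ∩ Zara: 10:30–11:00, 11:45–12:00, 13:45–14:30, 17:15–18:00.
Common window lengths: 30, 15, 45, 45 min; longest is 45.

45 minutes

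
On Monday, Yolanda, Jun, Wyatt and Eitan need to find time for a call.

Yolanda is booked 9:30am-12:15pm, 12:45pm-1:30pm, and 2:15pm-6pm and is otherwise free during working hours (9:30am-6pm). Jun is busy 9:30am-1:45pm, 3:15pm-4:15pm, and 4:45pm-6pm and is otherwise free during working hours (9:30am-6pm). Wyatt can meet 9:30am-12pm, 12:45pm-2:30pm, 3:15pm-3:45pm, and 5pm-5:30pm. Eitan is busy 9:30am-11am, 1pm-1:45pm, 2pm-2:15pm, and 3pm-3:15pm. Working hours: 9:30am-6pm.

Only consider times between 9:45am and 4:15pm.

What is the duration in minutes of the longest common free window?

15 minutes

Yolanda free within 09:30–18:00: 12:15–12:45, 13:30–14:15.
Jun free within 09:30–18:00: 13:45–15:15, 16:15–16:45.
Eitan free within 09:30–18:00: 11:00–13:00, 13:45–14:00, 14:15–15:00, 15:15–18:00.
Yolanda ∩ Jun: 13:45–14:15.
Yolanda ∩ Jun ∩ Wyatt: 13:45–14:15.
Yolanda ∩ Jun ∩ Wyatt ∩ Eitan: 13:45–14:00.
Restricted to 09:45–16:15: 13:45–14:00.
Single common window of 15 minutes.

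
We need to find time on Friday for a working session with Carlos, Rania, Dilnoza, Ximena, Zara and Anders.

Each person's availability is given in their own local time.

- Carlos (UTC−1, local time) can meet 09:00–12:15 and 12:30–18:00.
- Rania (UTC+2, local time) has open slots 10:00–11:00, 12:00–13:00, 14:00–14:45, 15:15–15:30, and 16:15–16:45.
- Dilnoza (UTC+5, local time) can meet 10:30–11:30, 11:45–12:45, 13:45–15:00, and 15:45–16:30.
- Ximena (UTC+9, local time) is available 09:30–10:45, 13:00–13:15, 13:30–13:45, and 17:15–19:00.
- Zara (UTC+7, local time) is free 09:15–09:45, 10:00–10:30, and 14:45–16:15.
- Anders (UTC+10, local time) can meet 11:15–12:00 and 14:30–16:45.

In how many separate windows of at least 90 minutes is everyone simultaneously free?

Carlos → UTC: 10:00–13:15, 13:30–19:00.
Rania → UTC: 08:00–09:00, 10:00–11:00, 12:00–12:45, 13:15–13:30, 14:15–14:45.
Dilnoza → UTC: 05:30–06:30, 06:45–07:45, 08:45–10:00, 10:45–11:30.
Ximena → UTC: 00:30–01:45, 04:00–04:15, 04:30–04:45, 08:15–10:00.
Zara → UTC: 02:15–02:45, 03:00–03:30, 07:45–09:15.
Anders → UTC: 01:15–02:00, 04:30–06:45.
Carlos ∩ Rania: 10:00–11:00, 12:00–12:45, 14:15–14:45.
Carlos ∩ Rania ∩ Dilnoza: 10:45–11:00.
Carlos ∩ Rania ∩ Dilnoza ∩ Ximena: (none).
Carlos ∩ Rania ∩ Dilnoza ∩ Ximena ∩ Zara: (none).
Carlos ∩ Rania ∩ Dilnoza ∩ Ximena ∩ Zara ∩ Anders: (none).
Windows ≥ 90 min: (none).
That's 0 windows.

0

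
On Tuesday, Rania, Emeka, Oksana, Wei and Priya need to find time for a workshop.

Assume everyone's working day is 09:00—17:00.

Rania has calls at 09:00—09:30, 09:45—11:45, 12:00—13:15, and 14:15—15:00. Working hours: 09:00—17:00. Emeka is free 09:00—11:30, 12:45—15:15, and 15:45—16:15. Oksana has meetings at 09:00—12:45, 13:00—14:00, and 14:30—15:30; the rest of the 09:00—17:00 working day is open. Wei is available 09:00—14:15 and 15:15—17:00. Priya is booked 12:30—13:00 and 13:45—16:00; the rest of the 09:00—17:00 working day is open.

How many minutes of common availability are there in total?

15 minutes

Rania free within 09:00–17:00: 09:30–09:45, 11:45–12:00, 13:15–14:15, 15:00–17:00.
Oksana free within 09:00–17:00: 12:45–13:00, 14:00–14:30, 15:30–17:00.
Priya free within 09:00–17:00: 09:00–12:30, 13:00–13:45, 16:00–17:00.
Rania ∩ Emeka: 09:30–09:45, 13:15–14:15, 15:00–15:15, 15:45–16:15.
Rania ∩ Emeka ∩ Oksana: 14:00–14:15, 15:45–16:15.
Rania ∩ Emeka ∩ Oksana ∩ Wei: 14:00–14:15, 15:45–16:15.
Rania ∩ Emeka ∩ Oksana ∩ Wei ∩ Priya: 16:00–16:15.
Total common minutes: 15.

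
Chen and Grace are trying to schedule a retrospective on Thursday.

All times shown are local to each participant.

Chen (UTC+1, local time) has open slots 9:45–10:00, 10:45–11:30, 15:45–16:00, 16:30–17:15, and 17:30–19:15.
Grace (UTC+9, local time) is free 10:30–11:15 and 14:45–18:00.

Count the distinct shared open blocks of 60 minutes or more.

0

Chen → UTC: 08:45–09:00, 09:45–10:30, 14:45–15:00, 15:30–16:15, 16:30–18:15.
Grace → UTC: 01:30–02:15, 05:45–09:00.
Chen ∩ Grace: 08:45–09:00.
Windows ≥ 60 min: (none).
That's 0 windows.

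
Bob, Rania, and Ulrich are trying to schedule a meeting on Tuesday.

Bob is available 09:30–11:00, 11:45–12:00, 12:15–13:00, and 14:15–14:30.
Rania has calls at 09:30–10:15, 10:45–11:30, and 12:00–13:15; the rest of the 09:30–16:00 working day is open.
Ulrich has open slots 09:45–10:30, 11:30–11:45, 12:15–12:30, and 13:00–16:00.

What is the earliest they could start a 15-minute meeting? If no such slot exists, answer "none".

Rania free within 09:30–16:00: 10:15–10:45, 11:30–12:00, 13:15–16:00.
Bob ∩ Rania: 10:15–10:45, 11:45–12:00, 14:15–14:30.
Bob ∩ Rania ∩ Ulrich: 10:15–10:30, 14:15–14:30.
Windows ≥ 15 min: 10:15–10:30, 14:15–14:30.
Earliest such window starts at 10:15.

10:15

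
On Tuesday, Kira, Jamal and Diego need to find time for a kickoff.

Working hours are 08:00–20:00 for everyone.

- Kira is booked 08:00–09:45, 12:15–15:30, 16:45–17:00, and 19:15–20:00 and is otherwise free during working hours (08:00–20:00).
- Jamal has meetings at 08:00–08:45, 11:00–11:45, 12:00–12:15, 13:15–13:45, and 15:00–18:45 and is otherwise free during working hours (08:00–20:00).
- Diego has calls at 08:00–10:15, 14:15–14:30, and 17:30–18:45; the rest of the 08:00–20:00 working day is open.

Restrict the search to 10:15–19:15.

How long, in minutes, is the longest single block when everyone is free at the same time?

Kira free within 08:00–20:00: 09:45–12:15, 15:30–16:45, 17:00–19:15.
Jamal free within 08:00–20:00: 08:45–11:00, 11:45–12:00, 12:15–13:15, 13:45–15:00, 18:45–20:00.
Diego free within 08:00–20:00: 10:15–14:15, 14:30–17:30, 18:45–20:00.
Kira ∩ Jamal: 09:45–11:00, 11:45–12:00, 18:45–19:15.
Kira ∩ Jamal ∩ Diego: 10:15–11:00, 11:45–12:00, 18:45–19:15.
Restricted to 10:15–19:15: 10:15–11:00, 11:45–12:00, 18:45–19:15.
Common window lengths: 45, 15, 30 min; longest is 45.

45 minutes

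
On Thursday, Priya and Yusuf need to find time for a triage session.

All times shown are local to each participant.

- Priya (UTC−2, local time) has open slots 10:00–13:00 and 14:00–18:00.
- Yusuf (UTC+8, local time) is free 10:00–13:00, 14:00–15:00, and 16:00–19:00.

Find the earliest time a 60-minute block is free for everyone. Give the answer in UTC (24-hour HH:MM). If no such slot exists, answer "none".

none

Priya → UTC: 12:00–15:00, 16:00–20:00.
Yusuf → UTC: 02:00–05:00, 06:00–07:00, 08:00–11:00.
Priya ∩ Yusuf: (none).
Windows ≥ 60 min: (none).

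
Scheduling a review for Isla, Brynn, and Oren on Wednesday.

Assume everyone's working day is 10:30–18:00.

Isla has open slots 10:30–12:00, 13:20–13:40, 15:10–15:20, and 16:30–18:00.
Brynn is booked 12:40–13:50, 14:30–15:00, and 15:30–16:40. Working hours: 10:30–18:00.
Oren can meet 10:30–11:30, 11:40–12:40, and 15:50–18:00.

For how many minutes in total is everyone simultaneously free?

Brynn free within 10:30–18:00: 10:30–12:40, 13:50–14:30, 15:00–15:30, 16:40–18:00.
Isla ∩ Brynn: 10:30–12:00, 15:10–15:20, 16:40–18:00.
Isla ∩ Brynn ∩ Oren: 10:30–11:30, 11:40–12:00, 16:40–18:00.
Total common minutes: 60 + 20 + 80 = 160.

160 minutes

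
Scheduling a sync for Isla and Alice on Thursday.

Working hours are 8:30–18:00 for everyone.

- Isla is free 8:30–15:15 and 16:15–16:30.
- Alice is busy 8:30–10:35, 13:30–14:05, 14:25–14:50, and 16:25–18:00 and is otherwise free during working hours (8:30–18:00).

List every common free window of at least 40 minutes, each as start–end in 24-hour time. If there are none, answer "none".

Alice free within 08:30–18:00: 10:35–13:30, 14:05–14:25, 14:50–16:25.
Isla ∩ Alice: 10:35–13:30, 14:05–14:25, 14:50–15:15, 16:15–16:25.
Windows ≥ 40 min: 10:35–13:30.

10:35–13:30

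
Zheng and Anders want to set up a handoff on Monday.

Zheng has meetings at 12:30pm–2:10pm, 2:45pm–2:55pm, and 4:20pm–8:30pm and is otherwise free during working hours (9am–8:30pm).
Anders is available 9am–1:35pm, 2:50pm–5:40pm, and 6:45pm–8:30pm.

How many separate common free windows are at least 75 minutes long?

2

Zheng free within 09:00–20:30: 09:00–12:30, 14:10–14:45, 14:55–16:20.
Zheng ∩ Anders: 09:00–12:30, 14:55–16:20.
Windows ≥ 75 min: 09:00–12:30, 14:55–16:20.
That's 2 windows.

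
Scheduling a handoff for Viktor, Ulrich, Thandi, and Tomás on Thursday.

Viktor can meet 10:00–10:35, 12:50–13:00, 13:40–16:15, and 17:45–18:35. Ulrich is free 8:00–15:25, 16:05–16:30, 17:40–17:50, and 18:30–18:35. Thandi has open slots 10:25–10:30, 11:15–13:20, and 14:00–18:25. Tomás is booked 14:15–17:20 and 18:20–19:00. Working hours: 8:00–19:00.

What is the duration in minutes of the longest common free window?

15 minutes

Tomás free within 08:00–19:00: 08:00–14:15, 17:20–18:20.
Viktor ∩ Ulrich: 10:00–10:35, 12:50–13:00, 13:40–15:25, 16:05–16:15, 17:45–17:50, 18:30–18:35.
Viktor ∩ Ulrich ∩ Thandi: 10:25–10:30, 12:50–13:00, 14:00–15:25, 16:05–16:15, 17:45–17:50.
Viktor ∩ Ulrich ∩ Thandi ∩ Tomás: 10:25–10:30, 12:50–13:00, 14:00–14:15, 17:45–17:50.
Common window lengths: 5, 10, 15, 5 min; longest is 15.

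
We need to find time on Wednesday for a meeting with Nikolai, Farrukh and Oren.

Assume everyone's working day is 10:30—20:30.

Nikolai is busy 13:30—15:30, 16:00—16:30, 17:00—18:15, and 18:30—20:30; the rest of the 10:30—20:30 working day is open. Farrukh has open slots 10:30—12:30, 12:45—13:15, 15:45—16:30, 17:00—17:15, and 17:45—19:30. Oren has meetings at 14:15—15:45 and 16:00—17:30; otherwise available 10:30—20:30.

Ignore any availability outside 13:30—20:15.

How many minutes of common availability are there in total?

30 minutes

Nikolai free within 10:30–20:30: 10:30–13:30, 15:30–16:00, 16:30–17:00, 18:15–18:30.
Oren free within 10:30–20:30: 10:30–14:15, 15:45–16:00, 17:30–20:30.
Nikolai ∩ Farrukh: 10:30–12:30, 12:45–13:15, 15:45–16:00, 18:15–18:30.
Nikolai ∩ Farrukh ∩ Oren: 10:30–12:30, 12:45–13:15, 15:45–16:00, 18:15–18:30.
Restricted to 13:30–20:15: 15:45–16:00, 18:15–18:30.
Total common minutes: 15 + 15 = 30.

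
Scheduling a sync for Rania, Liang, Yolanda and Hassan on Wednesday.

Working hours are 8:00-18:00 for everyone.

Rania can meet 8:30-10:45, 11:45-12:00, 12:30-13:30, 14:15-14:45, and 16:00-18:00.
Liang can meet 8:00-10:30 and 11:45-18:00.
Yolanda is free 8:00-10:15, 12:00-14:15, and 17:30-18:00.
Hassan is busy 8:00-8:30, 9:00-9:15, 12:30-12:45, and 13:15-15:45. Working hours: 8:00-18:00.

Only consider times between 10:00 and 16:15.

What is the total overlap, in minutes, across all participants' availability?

Hassan free within 08:00–18:00: 08:30–09:00, 09:15–12:30, 12:45–13:15, 15:45–18:00.
Rania ∩ Liang: 08:30–10:30, 11:45–12:00, 12:30–13:30, 14:15–14:45, 16:00–18:00.
Rania ∩ Liang ∩ Yolanda: 08:30–10:15, 12:30–13:30, 17:30–18:00.
Rania ∩ Liang ∩ Yolanda ∩ Hassan: 08:30–09:00, 09:15–10:15, 12:45–13:15, 17:30–18:00.
Restricted to 10:00–16:15: 10:00–10:15, 12:45–13:15.
Total common minutes: 15 + 30 = 45.

45 minutes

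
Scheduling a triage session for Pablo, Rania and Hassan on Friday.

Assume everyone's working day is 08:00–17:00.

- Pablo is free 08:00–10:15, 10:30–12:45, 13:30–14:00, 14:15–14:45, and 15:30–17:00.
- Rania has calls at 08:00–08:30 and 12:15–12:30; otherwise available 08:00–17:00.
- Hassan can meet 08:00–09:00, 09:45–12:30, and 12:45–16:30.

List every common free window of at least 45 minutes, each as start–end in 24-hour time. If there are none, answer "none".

Rania free within 08:00–17:00: 08:30–12:15, 12:30–17:00.
Pablo ∩ Rania: 08:30–10:15, 10:30–12:15, 12:30–12:45, 13:30–14:00, 14:15–14:45, 15:30–17:00.
Pablo ∩ Rania ∩ Hassan: 08:30–09:00, 09:45–10:15, 10:30–12:15, 13:30–14:00, 14:15–14:45, 15:30–16:30.
Windows ≥ 45 min: 10:30–12:15, 15:30–16:30.

10:30–12:15, 15:30–16:30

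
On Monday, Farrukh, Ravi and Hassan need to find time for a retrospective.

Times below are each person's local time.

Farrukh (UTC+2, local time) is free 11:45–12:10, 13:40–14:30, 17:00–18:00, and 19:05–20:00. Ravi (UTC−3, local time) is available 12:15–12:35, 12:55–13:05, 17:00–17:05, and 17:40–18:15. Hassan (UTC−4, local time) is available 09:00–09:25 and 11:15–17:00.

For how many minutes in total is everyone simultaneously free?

Farrukh → UTC: 09:45–10:10, 11:40–12:30, 15:00–16:00, 17:05–18:00.
Ravi → UTC: 15:15–15:35, 15:55–16:05, 20:00–20:05, 20:40–21:15.
Hassan → UTC: 13:00–13:25, 15:15–21:00.
Farrukh ∩ Ravi: 15:15–15:35, 15:55–16:00.
Farrukh ∩ Ravi ∩ Hassan: 15:15–15:35, 15:55–16:00.
Total common minutes: 20 + 5 = 25.

25 minutes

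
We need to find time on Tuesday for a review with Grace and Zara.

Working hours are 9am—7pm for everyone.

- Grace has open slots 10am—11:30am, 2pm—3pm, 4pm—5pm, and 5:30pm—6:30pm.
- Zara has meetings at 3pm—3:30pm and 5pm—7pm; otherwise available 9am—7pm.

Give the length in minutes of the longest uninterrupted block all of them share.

90 minutes

Zara free within 09:00–19:00: 09:00–15:00, 15:30–17:00.
Grace ∩ Zara: 10:00–11:30, 14:00–15:00, 16:00–17:00.
Common window lengths: 90, 60, 60 min; longest is 90.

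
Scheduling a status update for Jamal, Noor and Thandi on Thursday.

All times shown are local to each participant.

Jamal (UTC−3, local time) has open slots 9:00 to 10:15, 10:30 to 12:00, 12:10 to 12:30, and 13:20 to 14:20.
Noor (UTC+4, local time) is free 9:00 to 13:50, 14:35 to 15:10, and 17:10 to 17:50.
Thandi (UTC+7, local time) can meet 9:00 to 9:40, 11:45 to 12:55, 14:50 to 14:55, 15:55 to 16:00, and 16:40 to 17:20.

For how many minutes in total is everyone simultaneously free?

Jamal → UTC: 12:00–13:15, 13:30–15:00, 15:10–15:30, 16:20–17:20.
Noor → UTC: 05:00–09:50, 10:35–11:10, 13:10–13:50.
Thandi → UTC: 02:00–02:40, 04:45–05:55, 07:50–07:55, 08:55–09:00, 09:40–10:20.
Jamal ∩ Noor: 13:10–13:15, 13:30–13:50.
Jamal ∩ Noor ∩ Thandi: (none).
Total common minutes: 0.

0 minutes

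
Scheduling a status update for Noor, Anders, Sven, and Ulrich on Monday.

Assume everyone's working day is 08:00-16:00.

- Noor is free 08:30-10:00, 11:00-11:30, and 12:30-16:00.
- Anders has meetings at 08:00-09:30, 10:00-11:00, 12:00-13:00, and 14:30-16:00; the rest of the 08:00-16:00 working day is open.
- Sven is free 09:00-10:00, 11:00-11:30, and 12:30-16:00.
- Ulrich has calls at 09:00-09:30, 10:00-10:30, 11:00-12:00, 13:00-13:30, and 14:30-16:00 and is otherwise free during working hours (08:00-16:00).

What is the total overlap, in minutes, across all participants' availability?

Anders free within 08:00–16:00: 09:30–10:00, 11:00–12:00, 13:00–14:30.
Ulrich free within 08:00–16:00: 08:00–09:00, 09:30–10:00, 10:30–11:00, 12:00–13:00, 13:30–14:30.
Noor ∩ Anders: 09:30–10:00, 11:00–11:30, 13:00–14:30.
Noor ∩ Anders ∩ Sven: 09:30–10:00, 11:00–11:30, 13:00–14:30.
Noor ∩ Anders ∩ Sven ∩ Ulrich: 09:30–10:00, 13:30–14:30.
Total common minutes: 30 + 60 = 90.

90 minutes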